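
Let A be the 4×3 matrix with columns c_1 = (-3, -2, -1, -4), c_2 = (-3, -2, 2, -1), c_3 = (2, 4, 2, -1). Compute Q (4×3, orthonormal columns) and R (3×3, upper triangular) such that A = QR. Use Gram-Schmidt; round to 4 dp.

c_1 = (-3, -2, -1, -4); ‖c_1‖ = 5.4772, so q_1 = (-0.5477, -0.3651, -0.1826, -0.7303).
q_1·c_2 = (-0.5477)·(-3) + (-0.3651)·(-2) + (-0.1826)·2 + (-0.7303)·(-1) = 2.7386.
u_2 = c_2 − 2.7386·q_1 = (-1.5000, -1.0000, 2.5000, 1.0000).
‖u_2‖ = 3.2404, so q_2 = (-0.4629, -0.3086, 0.7715, 0.3086).
q_1·c_3 = (-0.5477)·2 + (-0.3651)·4 + (-0.1826)·2 + (-0.7303)·(-1) = -2.1909; q_2·c_3 = (-0.4629)·2 + (-0.3086)·4 + 0.7715·2 + 0.3086·(-1) = -0.9258.
u_3 = c_3 + 2.1909·q_1 + 0.9258·q_2 = (0.3714, 2.9143, 2.3143, -2.3143).
‖u_3‖ = 4.3981, so q_3 = (0.0845, 0.6626, 0.5262, -0.5262).

Q = [[-0.5477, -0.4629, 0.0845], [-0.3651, -0.3086, 0.6626], [-0.1826, 0.7715, 0.5262], [-0.7303, 0.3086, -0.5262]], R = [[5.4772, 2.7386, -2.1909], [0.0000, 3.2404, -0.9258], [0.0000, 0.0000, 4.3981]]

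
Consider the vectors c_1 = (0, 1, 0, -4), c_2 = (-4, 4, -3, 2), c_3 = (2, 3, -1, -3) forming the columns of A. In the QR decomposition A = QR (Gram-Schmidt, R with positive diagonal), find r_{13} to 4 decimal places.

r_{13} = 3.6380

e_1 = c_1/‖c_1‖ = (0, 1, 0, -4)/4.1231 = (0.0000, 0.2425, 0.0000, -0.9701).
r_{13} = e_1·c_3 = 3.6380.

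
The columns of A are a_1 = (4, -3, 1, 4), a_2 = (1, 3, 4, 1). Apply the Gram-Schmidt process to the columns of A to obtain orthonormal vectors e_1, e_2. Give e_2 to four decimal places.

e_2 = (0.1380, 0.6211, 0.7591, 0.1380)

a_1 = (4, -3, 1, 4); ‖a_1‖ = 6.4807, so e_1 = (0.6172, -0.4629, 0.1543, 0.6172).
e_1·a_2 = 0.6172·1 + (-0.4629)·3 + 0.1543·4 + 0.6172·1 = 0.4629.
u_2 = a_2 − 0.4629·e_1 = (0.7143, 3.2143, 3.9286, 0.7143).
‖u_2‖ = 5.1755, so e_2 = (0.1380, 0.6211, 0.7591, 0.1380).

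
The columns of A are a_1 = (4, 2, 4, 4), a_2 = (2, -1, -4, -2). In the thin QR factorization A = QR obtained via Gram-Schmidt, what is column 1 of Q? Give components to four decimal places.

a_1 = (4, 2, 4, 4); ‖a_1‖ = 7.2111, so q_1 = (0.5547, 0.2774, 0.5547, 0.5547).

q_1 = (0.5547, 0.2774, 0.5547, 0.5547)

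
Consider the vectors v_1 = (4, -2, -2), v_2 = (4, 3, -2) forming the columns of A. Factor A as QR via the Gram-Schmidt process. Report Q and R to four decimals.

Q = [[0.8165, 0.3651], [-0.4082, 0.9129], [-0.4082, -0.1826]], R = [[4.8990, 2.8577], [0.0000, 4.5644]]

v_1 = (4, -2, -2); ‖v_1‖ = 4.8990, so q_1 = (0.8165, -0.4082, -0.4082).
q_1·v_2 = 0.8165·4 + (-0.4082)·3 + (-0.4082)·(-2) = 2.8577.
u_2 = v_2 − 2.8577·q_1 = (1.6667, 4.1667, -0.8333).
‖u_2‖ = 4.5644, so q_2 = (0.3651, 0.9129, -0.1826).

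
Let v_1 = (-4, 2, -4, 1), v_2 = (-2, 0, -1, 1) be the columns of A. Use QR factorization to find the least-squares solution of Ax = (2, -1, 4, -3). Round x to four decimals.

v_1 = (-4, 2, -4, 1); ‖v_1‖ = 6.0828, so e_1 = (-0.6576, 0.3288, -0.6576, 0.1644).
e_1·v_2 = (-0.6576)·(-2) + 0.3288·0 + (-0.6576)·(-1) + 0.1644·1 = 2.1372.
u_2 = v_2 − 2.1372·e_1 = (-0.5946, -0.7027, 0.4054, 0.6486).
‖u_2‖ = 1.1968, so e_2 = (-0.4968, -0.5871, 0.3387, 0.5420).
Qᵀb = (-4.7676, -0.6775).
Back-substitute: x_2 = -0.6775/1.1968 = -0.5660.
x_1 = (-4.7676 − 2.1372·(-0.5660))/6.0828 = -0.5849.

x = (-0.5849, -0.5660)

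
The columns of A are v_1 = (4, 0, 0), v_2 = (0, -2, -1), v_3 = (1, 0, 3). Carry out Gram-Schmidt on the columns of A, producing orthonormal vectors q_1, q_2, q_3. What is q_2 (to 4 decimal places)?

q_2 = (0.0000, -0.8944, -0.4472)

v_1 = (4, 0, 0); ‖v_1‖ = 4.0000, so q_1 = (1.0000, 0.0000, 0.0000).
q_1·v_2 = 1.0000·0 + 0.0000·(-2) + 0.0000·(-1) = 0.0000.
u_2 = v_2 + 0.0000·q_1 = (0.0000, -2.0000, -1.0000).
‖u_2‖ = 2.2361, so q_2 = (0.0000, -0.8944, -0.4472).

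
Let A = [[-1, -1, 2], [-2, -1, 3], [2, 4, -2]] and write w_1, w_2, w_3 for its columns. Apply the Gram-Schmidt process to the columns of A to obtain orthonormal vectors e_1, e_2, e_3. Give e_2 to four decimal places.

e_2 = (0.1041, 0.6768, 0.7288)

w_1 = (-1, -2, 2); ‖w_1‖ = 3.0000, so e_1 = (-0.3333, -0.6667, 0.6667).
e_1·w_2 = (-0.3333)·(-1) + (-0.6667)·(-1) + 0.6667·4 = 3.6667.
u_2 = w_2 − 3.6667·e_1 = (0.2222, 1.4444, 1.5556).
‖u_2‖ = 2.1344, so e_2 = (0.1041, 0.6768, 0.7288).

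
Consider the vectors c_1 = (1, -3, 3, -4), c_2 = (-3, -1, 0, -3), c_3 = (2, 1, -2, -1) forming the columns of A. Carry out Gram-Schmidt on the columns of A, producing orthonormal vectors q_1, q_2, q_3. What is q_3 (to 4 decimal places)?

c_1 = (1, -3, 3, -4); ‖c_1‖ = 5.9161, so q_1 = (0.1690, -0.5071, 0.5071, -0.6761).
q_1·c_2 = 0.1690·(-3) + (-0.5071)·(-1) + 0.5071·0 + (-0.6761)·(-3) = 2.0284.
u_2 = c_2 − 2.0284·q_1 = (-3.3429, 0.0286, -1.0286, -1.6286).
‖u_2‖ = 3.8582, so q_2 = (-0.8664, 0.0074, -0.2666, -0.4221).
q_1·c_3 = 0.1690·2 + (-0.5071)·1 + 0.5071·(-2) + (-0.6761)·(-1) = -0.5071; q_2·c_3 = (-0.8664)·2 + 0.0074·1 + (-0.2666)·(-2) + (-0.4221)·(-1) = -0.7702.
u_3 = c_3 + 0.5071·q_1 + 0.7702·q_2 = (1.4184, 0.7486, -1.9482, -1.6679).
‖u_3‖ = 3.0248, so q_3 = (0.4689, 0.2475, -0.6441, -0.5514).

q_3 = (0.4689, 0.2475, -0.6441, -0.5514)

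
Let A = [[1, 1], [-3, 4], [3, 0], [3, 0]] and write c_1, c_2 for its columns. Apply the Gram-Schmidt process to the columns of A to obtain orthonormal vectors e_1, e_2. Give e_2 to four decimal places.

c_1 = (1, -3, 3, 3); ‖c_1‖ = 5.2915, so e_1 = (0.1890, -0.5669, 0.5669, 0.5669).
e_1·c_2 = 0.1890·1 + (-0.5669)·4 + 0.5669·0 + 0.5669·0 = -2.0788.
u_2 = c_2 + 2.0788·e_1 = (1.3929, 2.8214, 1.1786, 1.1786).
‖u_2‖ = 3.5607, so e_2 = (0.3912, 0.7924, 0.3310, 0.3310).

e_2 = (0.3912, 0.7924, 0.3310, 0.3310)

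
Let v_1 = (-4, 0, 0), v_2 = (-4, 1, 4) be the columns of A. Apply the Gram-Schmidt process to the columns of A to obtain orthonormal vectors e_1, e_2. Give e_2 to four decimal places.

v_1 = (-4, 0, 0); ‖v_1‖ = 4.0000, so e_1 = (-1.0000, 0.0000, 0.0000).
e_1·v_2 = (-1.0000)·(-4) + 0.0000·1 + 0.0000·4 = 4.0000.
u_2 = v_2 − 4.0000·e_1 = (0.0000, 1.0000, 4.0000).
‖u_2‖ = 4.1231, so e_2 = (0.0000, 0.2425, 0.9701).

e_2 = (0.0000, 0.2425, 0.9701)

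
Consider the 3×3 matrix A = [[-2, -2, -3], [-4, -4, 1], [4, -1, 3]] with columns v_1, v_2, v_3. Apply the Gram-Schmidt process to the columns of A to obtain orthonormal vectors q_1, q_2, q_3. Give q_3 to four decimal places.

q_3 = (-0.8944, 0.4472, 0.0000)

v_1 = (-2, -4, 4); ‖v_1‖ = 6.0000, so q_1 = (-0.3333, -0.6667, 0.6667).
q_1·v_2 = (-0.3333)·(-2) + (-0.6667)·(-4) + 0.6667·(-1) = 2.6667.
u_2 = v_2 − 2.6667·q_1 = (-1.1111, -2.2222, -2.7778).
‖u_2‖ = 3.7268, so q_2 = (-0.2981, -0.5963, -0.7454).
q_1·v_3 = (-0.3333)·(-3) + (-0.6667)·1 + 0.6667·3 = 2.3333; q_2·v_3 = (-0.2981)·(-3) + (-0.5963)·1 + (-0.7454)·3 = -1.9379.
u_3 = v_3 − 2.3333·q_1 + 1.9379·q_2 = (-2.8000, 1.4000, 0.0000).
‖u_3‖ = 3.1305, so q_3 = (-0.8944, 0.4472, 0.0000).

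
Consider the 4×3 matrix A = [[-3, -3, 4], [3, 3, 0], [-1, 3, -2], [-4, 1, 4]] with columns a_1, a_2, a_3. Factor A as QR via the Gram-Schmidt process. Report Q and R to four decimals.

e_1 = a_1/‖a_1‖ = (-3, 3, -1, -4)/5.9161 = (-0.5071, 0.5071, -0.1690, -0.6761).
r_{12} = e_1·a_2 = 1.8593.
u_2 = a_2 − 1.8593·e_1 = (-2.0571, 2.0571, 3.3143, 2.2571).
‖u_2‖ = 4.9541, so e_2 = (-0.4152, 0.4152, 0.6690, 0.4556).
r_{13} = e_1·a_3 = -4.3948; r_{23} = e_2·a_3 = -1.1765.
u_3 = a_3 + 4.3948·e_1 + 1.1765·e_2 = (1.2829, 2.7171, -1.9558, 1.5646).
‖u_3‖ = 3.9117, so e_3 = (0.3280, 0.6946, -0.5000, 0.4000).

Q = [[-0.5071, -0.4152, 0.3280], [0.5071, 0.4152, 0.6946], [-0.1690, 0.6690, -0.5000], [-0.6761, 0.4556, 0.4000]], R = [[5.9161, 1.8593, -4.3948], [0.0000, 4.9541, -1.1765], [0.0000, 0.0000, 3.9117]]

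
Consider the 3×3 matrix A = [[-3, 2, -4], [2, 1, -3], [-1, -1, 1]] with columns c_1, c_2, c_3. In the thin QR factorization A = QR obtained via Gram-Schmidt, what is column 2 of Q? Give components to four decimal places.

e_1 = c_1/‖c_1‖ = (-3, 2, -1)/3.7417 = (-0.8018, 0.5345, -0.2673).
r_{12} = e_1·c_2 = -0.8018.
u_2 = c_2 + 0.8018·e_1 = (1.3571, 1.4286, -1.2143).
‖u_2‖ = 2.3146, so e_2 = (0.5864, 0.6172, -0.5246).

e_2 = (0.5864, 0.6172, -0.5246)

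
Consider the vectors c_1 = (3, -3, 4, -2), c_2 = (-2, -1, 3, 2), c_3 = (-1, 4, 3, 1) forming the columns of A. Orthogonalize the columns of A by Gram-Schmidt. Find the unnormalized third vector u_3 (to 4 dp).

u_3 = (0.7284, 3.9423, 2.1487, -0.5235)

q_1 = c_1/‖c_1‖ = (3, -3, 4, -2)/6.1644 = (0.4867, -0.4867, 0.6489, -0.3244).
r_{12} = q_1·c_2 = 0.8111.
u_2 = c_2 − 0.8111·q_1 = (-2.3947, -0.6053, 2.4737, 2.2632).
‖u_2‖ = 4.1644, so q_2 = (-0.5751, -0.1453, 0.5940, 0.5435).
r_{13} = q_1·c_3 = -0.8111; r_{23} = q_2·c_3 = 2.3192.
u_3 = c_3 + 0.8111·q_1 − 2.3192·q_2 = (0.7284, 3.9423, 2.1487, -0.5235).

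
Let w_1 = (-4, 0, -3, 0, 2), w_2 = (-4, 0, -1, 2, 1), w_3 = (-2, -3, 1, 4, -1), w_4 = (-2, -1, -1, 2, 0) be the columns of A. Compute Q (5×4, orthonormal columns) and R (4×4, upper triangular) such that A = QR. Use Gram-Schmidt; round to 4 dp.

Q = [[-0.7428, -0.4234, 0.1054, 0.3021], [0.0000, 0.0000, -0.9441, 0.3295], [-0.5571, 0.4498, -0.2300, -0.6591], [0.0000, 0.7674, 0.1629, 0.4668], [0.3714, -0.1720, -0.1342, -0.3845]], R = [[5.3852, 3.8996, 0.5571, 2.0426], [0.0000, 2.6064, 4.5380, 1.9316], [0.0000, 0.0000, 3.1775, 1.2892], [0.0000, 0.0000, 0.0000, 0.6591]]

w_1 = (-4, 0, -3, 0, 2); ‖w_1‖ = 5.3852, so q_1 = (-0.7428, 0.0000, -0.5571, 0.0000, 0.3714).
q_1·w_2 = (-0.7428)·(-4) + 0.0000·0 + (-0.5571)·(-1) + 0.0000·2 + 0.3714·1 = 3.8996.
u_2 = w_2 − 3.8996·q_1 = (-1.1034, 0.0000, 1.1724, 2.0000, -0.4483).
‖u_2‖ = 2.6064, so q_2 = (-0.4234, 0.0000, 0.4498, 0.7674, -0.1720).
q_1·w_3 = (-0.7428)·(-2) + 0.0000·(-3) + (-0.5571)·1 + 0.0000·4 + 0.3714·(-1) = 0.5571; q_2·w_3 = (-0.4234)·(-2) + 0.0000·(-3) + 0.4498·1 + 0.7674·4 + (-0.1720)·(-1) = 4.5380.
u_3 = w_3 − 0.5571·q_1 − 4.5380·q_2 = (0.3350, -3.0000, -0.7310, 0.5178, -0.4264).
‖u_3‖ = 3.1775, so q_3 = (0.1054, -0.9441, -0.2300, 0.1629, -0.1342).
q_1·w_4 = (-0.7428)·(-2) + 0.0000·(-1) + (-0.5571)·(-1) + 0.0000·2 + 0.3714·0 = 2.0426; q_2·w_4 = (-0.4234)·(-2) + 0.0000·(-1) + 0.4498·(-1) + 0.7674·2 + (-0.1720)·0 = 1.9316; q_3·w_4 = 0.1054·(-2) + (-0.9441)·(-1) + (-0.2300)·(-1) + 0.1629·2 + (-0.1342)·0 = 1.2892.
u_4 = w_4 − 2.0426·q_1 − 1.9316·q_2 − 1.2892·q_3 = (0.1991, 0.2172, -0.4344, 0.3077, -0.2534).
‖u_4‖ = 0.6591, so q_4 = (0.3021, 0.3295, -0.6591, 0.4668, -0.3845).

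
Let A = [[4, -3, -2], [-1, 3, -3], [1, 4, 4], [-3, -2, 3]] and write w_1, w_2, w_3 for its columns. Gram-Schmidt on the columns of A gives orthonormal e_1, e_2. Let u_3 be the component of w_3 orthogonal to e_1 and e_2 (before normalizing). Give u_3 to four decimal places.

w_1 = (4, -1, 1, -3); ‖w_1‖ = 5.1962, so e_1 = (0.7698, -0.1925, 0.1925, -0.5774).
e_1·w_2 = 0.7698·(-3) + (-0.1925)·3 + 0.1925·4 + (-0.5774)·(-2) = -0.9623.
u_2 = w_2 + 0.9623·e_1 = (-2.2593, 2.8148, 4.1852, -2.5556).
‖u_2‖ = 6.0888, so e_2 = (-0.3710, 0.4623, 0.6874, -0.4197).
e_1·w_3 = 0.7698·(-2) + (-0.1925)·(-3) + 0.1925·4 + (-0.5774)·3 = -1.9245; e_2·w_3 = (-0.3710)·(-2) + 0.4623·(-3) + 0.6874·4 + (-0.4197)·3 = 0.8455.
u_3 = w_3 + 1.9245·e_1 − 0.8455·e_2 = (-0.2048, -3.7612, 3.7892, 2.2438).

u_3 = (-0.2048, -3.7612, 3.7892, 2.2438)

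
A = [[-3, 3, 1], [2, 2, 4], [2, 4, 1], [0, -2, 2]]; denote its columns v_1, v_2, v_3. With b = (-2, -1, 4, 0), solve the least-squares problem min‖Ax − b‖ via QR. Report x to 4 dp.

x = (0.8670, 0.3430, -0.5383)

v_1 = (-3, 2, 2, 0); ‖v_1‖ = 4.1231, so q_1 = (-0.7276, 0.4851, 0.4851, 0.0000).
q_1·v_2 = (-0.7276)·3 + 0.4851·2 + 0.4851·4 + 0.0000·(-2) = 0.7276.
u_2 = v_2 − 0.7276·q_1 = (3.5294, 1.6471, 3.6471, -2.0000).
‖u_2‖ = 5.6983, so q_2 = (0.6194, 0.2890, 0.6400, -0.3510).
q_1·v_3 = (-0.7276)·1 + 0.4851·4 + 0.4851·1 + 0.0000·2 = 1.6977; q_2·v_3 = 0.6194·1 + 0.2890·4 + 0.6400·1 + (-0.3510)·2 = 1.7136.
u_3 = v_3 − 1.6977·q_1 − 1.7136·q_2 = (1.1739, 2.6812, -0.9203, 2.6014).
‖u_3‖ = 4.0226, so q_3 = (0.2918, 0.6665, -0.2288, 0.6467).
Qᵀb = (2.9104, 1.0323, -2.1653).
Back-substitute: x_3 = -2.1653/4.0226 = -0.5383.
x_2 = (1.0323 − 1.7136·(-0.5383))/5.6983 = 0.3430.
x_1 = (2.9104 − 0.7276·0.3430 − 1.6977·(-0.5383))/4.1231 = 0.8670.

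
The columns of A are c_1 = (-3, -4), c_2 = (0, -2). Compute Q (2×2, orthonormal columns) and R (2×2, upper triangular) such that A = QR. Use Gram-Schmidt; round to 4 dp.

Q = [[-0.6000, 0.8000], [-0.8000, -0.6000]], R = [[5.0000, 1.6000], [0.0000, 1.2000]]

c_1 = (-3, -4); ‖c_1‖ = 5.0000, so e_1 = (-0.6000, -0.8000).
e_1·c_2 = (-0.6000)·0 + (-0.8000)·(-2) = 1.6000.
u_2 = c_2 − 1.6000·e_1 = (0.9600, -0.7200).
‖u_2‖ = 1.2000, so e_2 = (0.8000, -0.6000).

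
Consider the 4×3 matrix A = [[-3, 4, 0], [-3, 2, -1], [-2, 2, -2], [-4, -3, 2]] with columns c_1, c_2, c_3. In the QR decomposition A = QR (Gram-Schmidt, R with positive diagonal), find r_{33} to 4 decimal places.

q_1 = c_1/‖c_1‖ = (-3, -3, -2, -4)/6.1644 = (-0.4867, -0.4867, -0.3244, -0.6489).
r_{12} = q_1·c_2 = -1.6222.
u_2 = c_2 + 1.6222·q_1 = (3.2105, 1.2105, 1.4737, -4.0526).
‖u_2‖ = 5.5108, so q_2 = (0.5826, 0.2197, 0.2674, -0.7354).
r_{13} = q_1·c_3 = -0.1622; r_{23} = q_2·c_3 = -2.2253.
u_3 = c_3 + 0.1622·q_1 + 2.2253·q_2 = (1.2175, -0.5901, -1.4575, 0.2582).
r_{33} = ‖u_3‖ = 2.0054.

r_{33} = 2.0054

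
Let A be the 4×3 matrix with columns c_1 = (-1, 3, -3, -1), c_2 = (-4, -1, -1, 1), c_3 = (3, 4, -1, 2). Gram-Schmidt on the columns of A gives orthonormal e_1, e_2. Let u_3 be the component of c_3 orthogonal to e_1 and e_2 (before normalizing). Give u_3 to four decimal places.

u_3 = (0.4906, 1.3666, 0.0701, 3.3989)

c_1 = (-1, 3, -3, -1); ‖c_1‖ = 4.4721, so e_1 = (-0.2236, 0.6708, -0.6708, -0.2236).
e_1·c_2 = (-0.2236)·(-4) + 0.6708·(-1) + (-0.6708)·(-1) + (-0.2236)·1 = 0.6708.
u_2 = c_2 − 0.6708·e_1 = (-3.8500, -1.4500, -0.5500, 1.1500).
‖u_2‖ = 4.3070, so e_2 = (-0.8939, -0.3367, -0.1277, 0.2670).
e_1·c_3 = (-0.2236)·3 + 0.6708·4 + (-0.6708)·(-1) + (-0.2236)·2 = 2.2361; e_2·c_3 = (-0.8939)·3 + (-0.3367)·4 + (-0.1277)·(-1) + 0.2670·2 = -3.3666.
u_3 = c_3 − 2.2361·e_1 + 3.3666·e_2 = (0.4906, 1.3666, 0.0701, 3.3989).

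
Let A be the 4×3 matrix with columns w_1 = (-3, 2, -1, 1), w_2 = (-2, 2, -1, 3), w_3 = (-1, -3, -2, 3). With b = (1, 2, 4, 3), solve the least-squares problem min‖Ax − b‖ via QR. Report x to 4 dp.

q_1 = w_1/‖w_1‖ = (-3, 2, -1, 1)/3.8730 = (-0.7746, 0.5164, -0.2582, 0.2582).
r_{12} = q_1·w_2 = 3.6148.
u_2 = w_2 − 3.6148·q_1 = (0.8000, 0.1333, -0.0667, 2.0667).
‖u_2‖ = 2.2211, so q_2 = (0.3602, 0.0600, -0.0300, 0.9305).
r_{13} = q_1·w_3 = 0.5164; r_{23} = q_2·w_3 = 2.3112.
u_3 = w_3 − 0.5164·q_1 − 2.3112·q_2 = (-1.4324, -3.4054, -1.7973, 0.7162).
‖u_3‖ = 4.1704, so q_3 = (-0.3435, -0.8166, -0.4310, 0.1717).
Qᵀb = (0.0000, 3.1516, -3.1853).
Back-substitute: x_3 = -3.1853/4.1704 = -0.7638.
x_2 = (3.1516 − 2.3112·(-0.7638))/2.2211 = 2.2137.
x_1 = (0.0000 − 3.6148·2.2137 − 0.5164·(-0.7638))/3.8730 = -1.9643.

x = (-1.9643, 2.2137, -0.7638)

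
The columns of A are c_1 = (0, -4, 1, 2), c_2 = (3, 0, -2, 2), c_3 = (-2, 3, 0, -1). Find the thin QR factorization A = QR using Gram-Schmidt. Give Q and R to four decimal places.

c_1 = (0, -4, 1, 2); ‖c_1‖ = 4.5826, so q_1 = (0.0000, -0.8729, 0.2182, 0.4364).
q_1·c_2 = 0.0000·3 + (-0.8729)·0 + 0.2182·(-2) + 0.4364·2 = 0.4364.
u_2 = c_2 − 0.4364·q_1 = (3.0000, 0.3810, -2.0952, 1.8095).
‖u_2‖ = 4.0999, so q_2 = (0.7317, 0.0929, -0.5110, 0.4414).
q_1·c_3 = 0.0000·(-2) + (-0.8729)·3 + 0.2182·0 + 0.4364·(-1) = -3.0551; q_2·c_3 = 0.7317·(-2) + 0.0929·3 + (-0.5110)·0 + 0.4414·(-1) = -1.6260.
u_3 = c_3 + 3.0551·q_1 + 1.6260·q_2 = (-0.8102, 0.4844, -0.1643, 1.0510).
‖u_3‖ = 1.4222, so q_3 = (-0.5697, 0.3406, -0.1155, 0.7390).

Q = [[0.0000, 0.7317, -0.5697], [-0.8729, 0.0929, 0.3406], [0.2182, -0.5110, -0.1155], [0.4364, 0.4414, 0.7390]], R = [[4.5826, 0.4364, -3.0551], [0.0000, 4.0999, -1.6260], [0.0000, 0.0000, 1.4222]]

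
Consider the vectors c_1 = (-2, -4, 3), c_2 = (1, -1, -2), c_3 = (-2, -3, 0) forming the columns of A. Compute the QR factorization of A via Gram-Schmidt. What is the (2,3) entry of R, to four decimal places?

r_{23} = 1.3739

c_1 = (-2, -4, 3); ‖c_1‖ = 5.3852, so e_1 = (-0.3714, -0.7428, 0.5571).
e_1·c_2 = (-0.3714)·1 + (-0.7428)·(-1) + 0.5571·(-2) = -0.7428.
u_2 = c_2 + 0.7428·e_1 = (0.7241, -1.5517, -1.5862).
‖u_2‖ = 2.3342, so e_2 = (0.3102, -0.6648, -0.6796).
r_{23} = e_2·c_3 = 1.3739.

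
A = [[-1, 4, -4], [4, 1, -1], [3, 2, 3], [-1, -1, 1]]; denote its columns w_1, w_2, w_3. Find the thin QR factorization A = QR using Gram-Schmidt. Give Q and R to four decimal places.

Q = [[-0.1925, 0.9480, -0.1907], [0.7698, -0.0082, -0.5744], [0.5774, 0.2720, 0.7698], [-0.1925, -0.1649, 0.2026]], R = [[5.1962, 1.3472, 1.5396], [0.0000, 4.4928, -3.1326], [0.0000, 0.0000, 3.8492]]

w_1 = (-1, 4, 3, -1); ‖w_1‖ = 5.1962, so e_1 = (-0.1925, 0.7698, 0.5774, -0.1925).
e_1·w_2 = (-0.1925)·4 + 0.7698·1 + 0.5774·2 + (-0.1925)·(-1) = 1.3472.
u_2 = w_2 − 1.3472·e_1 = (4.2593, -0.0370, 1.2222, -0.7407).
‖u_2‖ = 4.4928, so e_2 = (0.9480, -0.0082, 0.2720, -0.1649).
e_1·w_3 = (-0.1925)·(-4) + 0.7698·(-1) + 0.5774·3 + (-0.1925)·1 = 1.5396; e_2·w_3 = 0.9480·(-4) + (-0.0082)·(-1) + 0.2720·3 + (-0.1649)·1 = -3.1326.
u_3 = w_3 − 1.5396·e_1 + 3.1326·e_2 = (-0.7339, -2.2110, 2.9633, 0.7798).
‖u_3‖ = 3.8492, so e_3 = (-0.1907, -0.5744, 0.7698, 0.2026).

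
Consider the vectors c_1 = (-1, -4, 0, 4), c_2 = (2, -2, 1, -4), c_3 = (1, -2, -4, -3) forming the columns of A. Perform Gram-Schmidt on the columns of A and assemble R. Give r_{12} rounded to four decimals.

e_1 = c_1/‖c_1‖ = (-1, -4, 0, 4)/5.7446 = (-0.1741, -0.6963, 0.0000, 0.6963).
r_{12} = e_1·c_2 = -1.7408.

r_{12} = -1.7408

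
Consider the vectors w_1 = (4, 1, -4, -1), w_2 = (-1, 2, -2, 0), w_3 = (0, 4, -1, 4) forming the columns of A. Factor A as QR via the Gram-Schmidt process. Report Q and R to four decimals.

w_1 = (4, 1, -4, -1); ‖w_1‖ = 5.8310, so q_1 = (0.6860, 0.1715, -0.6860, -0.1715).
q_1·w_2 = 0.6860·(-1) + 0.1715·2 + (-0.6860)·(-2) + (-0.1715)·0 = 1.0290.
u_2 = w_2 − 1.0290·q_1 = (-1.7059, 1.8235, -1.2941, 0.1765).
‖u_2‖ = 2.8180, so q_2 = (-0.6054, 0.6471, -0.4592, 0.0626).
q_1·w_3 = 0.6860·0 + 0.1715·4 + (-0.6860)·(-1) + (-0.1715)·4 = 0.6860; q_2·w_3 = (-0.6054)·0 + 0.6471·4 + (-0.4592)·(-1) + 0.0626·4 = 3.2981.
u_3 = w_3 − 0.6860·q_1 − 3.2981·q_2 = (1.5259, 1.7481, 0.9852, 3.9111).
‖u_3‖ = 4.6532, so q_3 = (0.3279, 0.3757, 0.2117, 0.8405).

Q = [[0.6860, -0.6054, 0.3279], [0.1715, 0.6471, 0.3757], [-0.6860, -0.4592, 0.2117], [-0.1715, 0.0626, 0.8405]], R = [[5.8310, 1.0290, 0.6860], [0.0000, 2.8180, 3.2981], [0.0000, 0.0000, 4.6532]]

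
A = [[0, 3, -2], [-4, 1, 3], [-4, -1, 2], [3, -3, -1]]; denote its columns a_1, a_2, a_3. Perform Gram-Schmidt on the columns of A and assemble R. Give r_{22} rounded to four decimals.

r_{22} = 4.2455

q_1 = a_1/‖a_1‖ = (0, -4, -4, 3)/6.4031 = (0.0000, -0.6247, -0.6247, 0.4685).
r_{12} = q_1·a_2 = -1.4056.
u_2 = a_2 + 1.4056·q_1 = (3.0000, 0.1220, -1.8780, -2.3415).
r_{22} = ‖u_2‖ = 4.2455.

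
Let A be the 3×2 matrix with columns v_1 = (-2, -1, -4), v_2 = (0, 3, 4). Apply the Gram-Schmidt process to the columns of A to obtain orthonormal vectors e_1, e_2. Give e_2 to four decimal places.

e_2 = (-0.6475, 0.7498, 0.1363)

e_1 = v_1/‖v_1‖ = (-2, -1, -4)/4.5826 = (-0.4364, -0.2182, -0.8729).
r_{12} = e_1·v_2 = -4.1461.
u_2 = v_2 + 4.1461·e_1 = (-1.8095, 2.0952, 0.3810).
‖u_2‖ = 2.7946, so e_2 = (-0.6475, 0.7498, 0.1363).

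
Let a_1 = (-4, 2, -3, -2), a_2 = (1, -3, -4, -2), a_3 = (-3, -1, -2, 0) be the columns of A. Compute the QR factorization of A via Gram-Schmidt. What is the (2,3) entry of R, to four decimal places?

r_{23} = 0.9468

a_1 = (-4, 2, -3, -2); ‖a_1‖ = 5.7446, so e_1 = (-0.6963, 0.3482, -0.5222, -0.3482).
e_1·a_2 = (-0.6963)·1 + 0.3482·(-3) + (-0.5222)·(-4) + (-0.3482)·(-2) = 1.0445.
u_2 = a_2 − 1.0445·e_1 = (1.7273, -3.3636, -3.4545, -1.6364).
‖u_2‖ = 5.3767, so e_2 = (0.3213, -0.6256, -0.6425, -0.3043).
r_{23} = e_2·a_3 = 0.9468.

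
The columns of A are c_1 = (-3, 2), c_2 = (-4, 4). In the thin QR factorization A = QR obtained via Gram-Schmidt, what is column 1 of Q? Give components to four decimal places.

e_1 = (-0.8321, 0.5547)

c_1 = (-3, 2); ‖c_1‖ = 3.6056, so e_1 = (-0.8321, 0.5547).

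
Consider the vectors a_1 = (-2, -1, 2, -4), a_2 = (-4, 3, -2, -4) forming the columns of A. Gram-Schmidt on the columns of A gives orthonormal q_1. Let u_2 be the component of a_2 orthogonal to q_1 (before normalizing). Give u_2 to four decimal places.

u_2 = (-2.6400, 3.6800, -3.3600, -1.2800)

q_1 = a_1/‖a_1‖ = (-2, -1, 2, -4)/5.0000 = (-0.4000, -0.2000, 0.4000, -0.8000).
r_{12} = q_1·a_2 = 3.4000.
u_2 = a_2 − 3.4000·q_1 = (-2.6400, 3.6800, -3.3600, -1.2800).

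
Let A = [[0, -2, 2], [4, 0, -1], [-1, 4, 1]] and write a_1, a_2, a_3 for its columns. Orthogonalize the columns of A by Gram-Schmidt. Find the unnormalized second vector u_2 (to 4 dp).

q_1 = a_1/‖a_1‖ = (0, 4, -1)/4.1231 = (0.0000, 0.9701, -0.2425).
r_{12} = q_1·a_2 = -0.9701.
u_2 = a_2 + 0.9701·q_1 = (-2.0000, 0.9412, 3.7647).

u_2 = (-2.0000, 0.9412, 3.7647)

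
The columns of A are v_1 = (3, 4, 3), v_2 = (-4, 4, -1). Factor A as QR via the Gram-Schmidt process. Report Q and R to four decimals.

Q = [[0.5145, -0.7120], [0.6860, 0.6761], [0.5145, -0.1895]], R = [[5.8310, 0.1715], [0.0000, 5.7420]]

v_1 = (3, 4, 3); ‖v_1‖ = 5.8310, so q_1 = (0.5145, 0.6860, 0.5145).
q_1·v_2 = 0.5145·(-4) + 0.6860·4 + 0.5145·(-1) = 0.1715.
u_2 = v_2 − 0.1715·q_1 = (-4.0882, 3.8824, -1.0882).
‖u_2‖ = 5.7420, so q_2 = (-0.7120, 0.6761, -0.1895).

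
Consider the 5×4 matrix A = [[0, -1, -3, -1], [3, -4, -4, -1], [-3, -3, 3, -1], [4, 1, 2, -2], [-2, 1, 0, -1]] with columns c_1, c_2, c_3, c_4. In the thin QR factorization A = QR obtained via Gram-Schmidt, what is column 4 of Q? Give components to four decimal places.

c_1 = (0, 3, -3, 4, -2); ‖c_1‖ = 6.1644, so q_1 = (0.0000, 0.4867, -0.4867, 0.6489, -0.3244).
q_1·c_2 = 0.0000·(-1) + 0.4867·(-4) + (-0.4867)·(-3) + 0.6489·1 + (-0.3244)·1 = -0.1622.
u_2 = c_2 + 0.1622·q_1 = (-1.0000, -3.9211, -3.0789, 1.1053, 0.9474).
‖u_2‖ = 5.2890, so q_2 = (-0.1891, -0.7414, -0.5821, 0.2090, 0.1791).
q_1·c_3 = 0.0000·(-3) + 0.4867·(-4) + (-0.4867)·3 + 0.6489·2 + (-0.3244)·0 = -2.1089; q_2·c_3 = (-0.1891)·(-3) + (-0.7414)·(-4) + (-0.5821)·3 + 0.2090·2 + 0.1791·0 = 2.2042.
u_3 = c_3 + 2.1089·q_1 − 2.2042·q_2 = (-2.5833, -1.3396, 3.2568, 2.9078, -1.0790).
‖u_3‖ = 5.3567, so q_3 = (-0.4822, -0.2501, 0.6080, 0.5428, -0.2014).
q_1·c_4 = 0.0000·(-1) + 0.4867·(-1) + (-0.4867)·(-1) + 0.6489·(-2) + (-0.3244)·(-1) = -0.9733; q_2·c_4 = (-0.1891)·(-1) + (-0.7414)·(-1) + (-0.5821)·(-1) + 0.2090·(-2) + 0.1791·(-1) = 0.9155; q_3·c_4 = (-0.4822)·(-1) + (-0.2501)·(-1) + 0.6080·(-1) + 0.5428·(-2) + (-0.2014)·(-1) = -0.7599.
u_4 = c_4 + 0.9733·q_1 − 0.9155·q_2 + 0.7599·q_3 = (-1.1934, -0.0376, -0.4787, -1.1472, -1.6328).
‖u_4‖ = 2.3742, so q_4 = (-0.5026, -0.0159, -0.2016, -0.4832, -0.6877).

q_4 = (-0.5026, -0.0159, -0.2016, -0.4832, -0.6877)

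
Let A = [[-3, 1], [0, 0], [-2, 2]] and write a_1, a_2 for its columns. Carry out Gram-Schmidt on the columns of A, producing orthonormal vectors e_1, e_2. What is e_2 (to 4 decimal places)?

e_1 = a_1/‖a_1‖ = (-3, 0, -2)/3.6056 = (-0.8321, 0.0000, -0.5547).
r_{12} = e_1·a_2 = -1.9415.
u_2 = a_2 + 1.9415·e_1 = (-0.6154, 0.0000, 0.9231).
‖u_2‖ = 1.1094, so e_2 = (-0.5547, 0.0000, 0.8321).

e_2 = (-0.5547, 0.0000, 0.8321)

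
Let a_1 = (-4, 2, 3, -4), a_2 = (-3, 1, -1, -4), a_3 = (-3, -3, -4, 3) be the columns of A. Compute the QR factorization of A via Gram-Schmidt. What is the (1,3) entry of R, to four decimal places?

e_1 = a_1/‖a_1‖ = (-4, 2, 3, -4)/6.7082 = (-0.5963, 0.2981, 0.4472, -0.5963).
r_{13} = e_1·a_3 = -2.6833.

r_{13} = -2.6833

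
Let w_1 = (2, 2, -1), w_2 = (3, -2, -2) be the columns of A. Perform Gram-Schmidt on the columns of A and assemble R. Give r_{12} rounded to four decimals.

e_1 = w_1/‖w_1‖ = (2, 2, -1)/3.0000 = (0.6667, 0.6667, -0.3333).
r_{12} = e_1·w_2 = 1.3333.

r_{12} = 1.3333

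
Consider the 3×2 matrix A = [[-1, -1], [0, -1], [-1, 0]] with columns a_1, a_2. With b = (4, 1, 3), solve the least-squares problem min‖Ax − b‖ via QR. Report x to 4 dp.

e_1 = a_1/‖a_1‖ = (-1, 0, -1)/1.4142 = (-0.7071, 0.0000, -0.7071).
r_{12} = e_1·a_2 = 0.7071.
u_2 = a_2 − 0.7071·e_1 = (-0.5000, -1.0000, 0.5000).
‖u_2‖ = 1.2247, so e_2 = (-0.4082, -0.8165, 0.4082).
Qᵀb = (-4.9497, -1.2247).
Back-substitute: x_2 = -1.2247/1.2247 = -1.0000.
x_1 = (-4.9497 − 0.7071·(-1.0000))/1.4142 = -3.0000.

x = (-3.0000, -1.0000)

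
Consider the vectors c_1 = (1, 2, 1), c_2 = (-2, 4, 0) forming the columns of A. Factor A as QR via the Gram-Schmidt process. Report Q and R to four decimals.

Q = [[0.4082, -0.8018], [0.8165, 0.5345], [0.4082, -0.2673]], R = [[2.4495, 2.4495], [0.0000, 3.7417]]

c_1 = (1, 2, 1); ‖c_1‖ = 2.4495, so e_1 = (0.4082, 0.8165, 0.4082).
e_1·c_2 = 0.4082·(-2) + 0.8165·4 + 0.4082·0 = 2.4495.
u_2 = c_2 − 2.4495·e_1 = (-3.0000, 2.0000, -1.0000).
‖u_2‖ = 3.7417, so e_2 = (-0.8018, 0.5345, -0.2673).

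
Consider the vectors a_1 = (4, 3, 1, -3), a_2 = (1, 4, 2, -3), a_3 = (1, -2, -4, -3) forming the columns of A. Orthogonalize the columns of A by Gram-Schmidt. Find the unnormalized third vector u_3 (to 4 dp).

u_3 = (-1.2336, -0.7290, -2.9720, -3.3645)

a_1 = (4, 3, 1, -3); ‖a_1‖ = 5.9161, so e_1 = (0.6761, 0.5071, 0.1690, -0.5071).
e_1·a_2 = 0.6761·1 + 0.5071·4 + 0.1690·2 + (-0.5071)·(-3) = 4.5638.
u_2 = a_2 − 4.5638·e_1 = (-2.0857, 1.6857, 1.2286, -0.6857).
‖u_2‖ = 3.0284, so e_2 = (-0.6887, 0.5566, 0.4057, -0.2264).
e_1·a_3 = 0.6761·1 + 0.5071·(-2) + 0.1690·(-4) + (-0.5071)·(-3) = 0.5071; e_2·a_3 = (-0.6887)·1 + 0.5566·(-2) + 0.4057·(-4) + (-0.2264)·(-3) = -2.7454.
u_3 = a_3 − 0.5071·e_1 + 2.7454·e_2 = (-1.2336, -0.7290, -2.9720, -3.3645).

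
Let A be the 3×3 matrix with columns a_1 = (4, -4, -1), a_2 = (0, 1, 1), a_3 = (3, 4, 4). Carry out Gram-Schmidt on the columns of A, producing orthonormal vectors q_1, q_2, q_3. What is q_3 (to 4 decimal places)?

q_3 = (0.4685, 0.6247, -0.6247)

a_1 = (4, -4, -1); ‖a_1‖ = 5.7446, so q_1 = (0.6963, -0.6963, -0.1741).
q_1·a_2 = 0.6963·0 + (-0.6963)·1 + (-0.1741)·1 = -0.8704.
u_2 = a_2 + 0.8704·q_1 = (0.6061, 0.3939, 0.8485).
‖u_2‖ = 1.1146, so q_2 = (0.5437, 0.3534, 0.7612).
q_1·a_3 = 0.6963·3 + (-0.6963)·4 + (-0.1741)·4 = -1.3926; q_2·a_3 = 0.5437·3 + 0.3534·4 + 0.7612·4 = 6.0897.
u_3 = a_3 + 1.3926·q_1 − 6.0897·q_2 = (0.6585, 0.8780, -0.8780).
‖u_3‖ = 1.4056, so q_3 = (0.4685, 0.6247, -0.6247).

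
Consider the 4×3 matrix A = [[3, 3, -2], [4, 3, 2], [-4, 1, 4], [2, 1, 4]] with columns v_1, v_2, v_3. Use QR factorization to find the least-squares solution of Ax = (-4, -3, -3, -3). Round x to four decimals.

x = (0.1601, -1.4041, -0.2452)

v_1 = (3, 4, -4, 2); ‖v_1‖ = 6.7082, so e_1 = (0.4472, 0.5963, -0.5963, 0.2981).
e_1·v_2 = 0.4472·3 + 0.5963·3 + (-0.5963)·1 + 0.2981·1 = 2.8324.
u_2 = v_2 − 2.8324·e_1 = (1.7333, 1.3111, 2.6889, 0.1556).
‖u_2‖ = 3.4609, so e_2 = (0.5008, 0.3788, 0.7769, 0.0449).
e_1·v_3 = 0.4472·(-2) + 0.5963·2 + (-0.5963)·4 + 0.2981·4 = -0.8944; e_2·v_3 = 0.5008·(-2) + 0.3788·2 + 0.7769·4 + 0.0449·4 = 3.0435.
u_3 = v_3 + 0.8944·e_1 − 3.0435·e_2 = (-3.1243, 1.3803, 1.1020, 4.1299).
‖u_3‖ = 5.4715, so e_3 = (-0.5710, 0.2523, 0.2014, 0.7548).
Qᵀb = (-2.6833, -5.6055, -1.3414).
Back-substitute: x_3 = -1.3414/5.4715 = -0.2452.
x_2 = (-5.6055 − 3.0435·(-0.2452))/3.4609 = -1.4041.
x_1 = (-2.6833 − 2.8324·(-1.4041) + 0.8944·(-0.2452))/6.7082 = 0.1601.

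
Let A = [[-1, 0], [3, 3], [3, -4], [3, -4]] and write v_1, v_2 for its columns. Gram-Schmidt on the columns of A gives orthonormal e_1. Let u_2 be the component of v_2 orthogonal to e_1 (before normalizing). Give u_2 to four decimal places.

u_2 = (-0.5357, 4.6071, -2.3929, -2.3929)

e_1 = v_1/‖v_1‖ = (-1, 3, 3, 3)/5.2915 = (-0.1890, 0.5669, 0.5669, 0.5669).
r_{12} = e_1·v_2 = -2.8347.
u_2 = v_2 + 2.8347·e_1 = (-0.5357, 4.6071, -2.3929, -2.3929).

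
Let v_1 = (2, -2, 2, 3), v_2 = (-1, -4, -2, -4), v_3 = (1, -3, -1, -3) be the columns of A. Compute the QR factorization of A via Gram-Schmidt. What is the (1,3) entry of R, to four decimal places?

r_{13} = -0.6547

e_1 = v_1/‖v_1‖ = (2, -2, 2, 3)/4.5826 = (0.4364, -0.4364, 0.4364, 0.6547).
r_{13} = e_1·v_3 = -0.6547.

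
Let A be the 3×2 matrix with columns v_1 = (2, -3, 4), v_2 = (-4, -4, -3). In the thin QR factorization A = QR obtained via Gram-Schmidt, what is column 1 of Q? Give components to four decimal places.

e_1 = (0.3714, -0.5571, 0.7428)

e_1 = v_1/‖v_1‖ = (2, -3, 4)/5.3852 = (0.3714, -0.5571, 0.7428).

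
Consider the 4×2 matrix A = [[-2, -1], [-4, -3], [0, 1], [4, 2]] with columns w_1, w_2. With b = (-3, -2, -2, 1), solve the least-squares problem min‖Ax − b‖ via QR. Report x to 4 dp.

x = (1.2857, -1.2857)

w_1 = (-2, -4, 0, 4); ‖w_1‖ = 6.0000, so q_1 = (-0.3333, -0.6667, 0.0000, 0.6667).
q_1·w_2 = (-0.3333)·(-1) + (-0.6667)·(-3) + 0.0000·1 + 0.6667·2 = 3.6667.
u_2 = w_2 − 3.6667·q_1 = (0.2222, -0.5556, 1.0000, -0.4444).
‖u_2‖ = 1.2472, so q_2 = (0.1782, -0.4454, 0.8018, -0.3563).
Qᵀb = (3.0000, -1.6036).
Back-substitute: x_2 = -1.6036/1.2472 = -1.2857.
x_1 = (3.0000 − 3.6667·(-1.2857))/6.0000 = 1.2857.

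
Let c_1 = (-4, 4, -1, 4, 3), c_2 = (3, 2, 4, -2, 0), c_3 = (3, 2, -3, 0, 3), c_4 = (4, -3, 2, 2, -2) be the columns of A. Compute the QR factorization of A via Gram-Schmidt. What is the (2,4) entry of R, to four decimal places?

q_1 = c_1/‖c_1‖ = (-4, 4, -1, 4, 3)/7.6158 = (-0.5252, 0.5252, -0.1313, 0.5252, 0.3939).
r_{12} = q_1·c_2 = -2.1009.
u_2 = c_2 + 2.1009·q_1 = (1.8966, 3.1034, 3.7241, -0.8966, 0.8276).
‖u_2‖ = 5.3466, so q_2 = (0.3547, 0.5805, 0.6965, -0.1677, 0.1548).
r_{24} = q_2·c_4 = 0.4257.

r_{24} = 0.4257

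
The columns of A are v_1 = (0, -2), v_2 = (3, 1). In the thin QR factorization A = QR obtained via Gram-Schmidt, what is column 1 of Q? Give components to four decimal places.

v_1 = (0, -2); ‖v_1‖ = 2.0000, so q_1 = (0.0000, -1.0000).

q_1 = (0.0000, -1.0000)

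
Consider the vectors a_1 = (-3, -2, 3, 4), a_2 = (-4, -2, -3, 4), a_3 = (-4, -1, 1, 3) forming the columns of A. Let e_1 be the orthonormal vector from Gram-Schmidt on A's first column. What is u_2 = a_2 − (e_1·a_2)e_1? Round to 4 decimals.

u_2 = (-2.1842, -0.7895, -4.8158, 1.5789)

a_1 = (-3, -2, 3, 4); ‖a_1‖ = 6.1644, so e_1 = (-0.4867, -0.3244, 0.4867, 0.6489).
e_1·a_2 = (-0.4867)·(-4) + (-0.3244)·(-2) + 0.4867·(-3) + 0.6489·4 = 3.7311.
u_2 = a_2 − 3.7311·e_1 = (-2.1842, -0.7895, -4.8158, 1.5789).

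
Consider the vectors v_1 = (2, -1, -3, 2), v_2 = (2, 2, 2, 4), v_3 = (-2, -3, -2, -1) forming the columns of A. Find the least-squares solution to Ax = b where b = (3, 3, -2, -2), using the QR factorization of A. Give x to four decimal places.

x = (1.0159, -1.6111, -2.2804)

v_1 = (2, -1, -3, 2); ‖v_1‖ = 4.2426, so q_1 = (0.4714, -0.2357, -0.7071, 0.4714).
q_1·v_2 = 0.4714·2 + (-0.2357)·2 + (-0.7071)·2 + 0.4714·4 = 0.9428.
u_2 = v_2 − 0.9428·q_1 = (1.5556, 2.2222, 2.6667, 3.5556).
‖u_2‖ = 5.2068, so q_2 = (0.2988, 0.4268, 0.5121, 0.6829).
q_1·v_3 = 0.4714·(-2) + (-0.2357)·(-3) + (-0.7071)·(-2) + 0.4714·(-1) = 0.7071; q_2·v_3 = 0.2988·(-2) + 0.4268·(-3) + 0.5121·(-2) + 0.6829·(-1) = -3.5850.
u_3 = v_3 − 0.7071·q_1 + 3.5850·q_2 = (-1.2623, -1.3033, 0.3361, 1.1148).
‖u_3‖ = 2.1558, so q_3 = (-0.5855, -0.6045, 0.1559, 0.5171).
Qᵀb = (1.1785, -0.2134, -4.9162).
Back-substitute: x_3 = -4.9162/2.1558 = -2.2804.
x_2 = (-0.2134 + 3.5850·(-2.2804))/5.2068 = -1.6111.
x_1 = (1.1785 − 0.9428·(-1.6111) − 0.7071·(-2.2804))/4.2426 = 1.0159.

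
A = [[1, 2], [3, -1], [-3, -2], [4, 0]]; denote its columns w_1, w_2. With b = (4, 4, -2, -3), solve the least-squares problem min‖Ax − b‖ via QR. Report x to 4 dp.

q_1 = w_1/‖w_1‖ = (1, 3, -3, 4)/5.9161 = (0.1690, 0.5071, -0.5071, 0.6761).
r_{12} = q_1·w_2 = 0.8452.
u_2 = w_2 − 0.8452·q_1 = (1.8571, -1.4286, -1.5714, -0.5714).
‖u_2‖ = 2.8785, so q_2 = (0.6452, -0.4963, -0.5459, -0.1985).
Qᵀb = (1.6903, 2.2829).
Back-substitute: x_2 = 2.2829/2.8785 = 0.7931.
x_1 = (1.6903 − 0.8452·0.7931)/5.9161 = 0.1724.

x = (0.1724, 0.7931)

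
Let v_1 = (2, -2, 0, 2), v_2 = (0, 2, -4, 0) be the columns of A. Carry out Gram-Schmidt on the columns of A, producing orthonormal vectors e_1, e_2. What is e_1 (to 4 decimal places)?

v_1 = (2, -2, 0, 2); ‖v_1‖ = 3.4641, so e_1 = (0.5774, -0.5774, 0.0000, 0.5774).

e_1 = (0.5774, -0.5774, 0.0000, 0.5774)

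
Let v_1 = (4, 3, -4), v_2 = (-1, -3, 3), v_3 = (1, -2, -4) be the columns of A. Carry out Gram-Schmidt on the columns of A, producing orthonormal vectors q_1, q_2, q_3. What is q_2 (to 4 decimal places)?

q_2 = (0.7425, -0.6041, 0.2895)

q_1 = v_1/‖v_1‖ = (4, 3, -4)/6.4031 = (0.6247, 0.4685, -0.6247).
r_{12} = q_1·v_2 = -3.9043.
u_2 = v_2 + 3.9043·q_1 = (1.4390, -1.1707, 0.5610).
‖u_2‖ = 1.9381, so q_2 = (0.7425, -0.6041, 0.2895).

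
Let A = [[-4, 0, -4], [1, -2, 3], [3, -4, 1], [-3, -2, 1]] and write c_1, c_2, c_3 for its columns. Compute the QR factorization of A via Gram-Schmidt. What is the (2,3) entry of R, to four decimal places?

c_1 = (-4, 1, 3, -3); ‖c_1‖ = 5.9161, so e_1 = (-0.6761, 0.1690, 0.5071, -0.5071).
e_1·c_2 = (-0.6761)·0 + 0.1690·(-2) + 0.5071·(-4) + (-0.5071)·(-2) = -1.3522.
u_2 = c_2 + 1.3522·e_1 = (-0.9143, -1.7714, -3.3143, -2.6857).
‖u_2‖ = 4.7087, so e_2 = (-0.1942, -0.3762, -0.7039, -0.5704).
r_{23} = e_2·c_3 = -1.6262.

r_{23} = -1.6262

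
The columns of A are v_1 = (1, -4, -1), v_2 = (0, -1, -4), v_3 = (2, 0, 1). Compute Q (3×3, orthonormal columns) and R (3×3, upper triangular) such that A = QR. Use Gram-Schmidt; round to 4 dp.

Q = [[0.2357, -0.1212, 0.9642], [-0.9428, 0.2121, 0.2571], [-0.2357, -0.9697, -0.0643]], R = [[4.2426, 1.8856, 0.2357], [0.0000, 3.6667, -1.2121], [0.0000, 0.0000, 1.8642]]

v_1 = (1, -4, -1); ‖v_1‖ = 4.2426, so q_1 = (0.2357, -0.9428, -0.2357).
q_1·v_2 = 0.2357·0 + (-0.9428)·(-1) + (-0.2357)·(-4) = 1.8856.
u_2 = v_2 − 1.8856·q_1 = (-0.4444, 0.7778, -3.5556).
‖u_2‖ = 3.6667, so q_2 = (-0.1212, 0.2121, -0.9697).
q_1·v_3 = 0.2357·2 + (-0.9428)·0 + (-0.2357)·1 = 0.2357; q_2·v_3 = (-0.1212)·2 + 0.2121·0 + (-0.9697)·1 = -1.2121.
u_3 = v_3 − 0.2357·q_1 + 1.2121·q_2 = (1.7975, 0.4793, -0.1198).
‖u_3‖ = 1.8642, so q_3 = (0.9642, 0.2571, -0.0643).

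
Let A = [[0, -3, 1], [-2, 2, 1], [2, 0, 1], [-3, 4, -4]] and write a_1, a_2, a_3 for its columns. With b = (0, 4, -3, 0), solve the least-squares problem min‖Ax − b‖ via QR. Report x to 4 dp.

q_1 = a_1/‖a_1‖ = (0, -2, 2, -3)/4.1231 = (0.0000, -0.4851, 0.4851, -0.7276).
r_{12} = q_1·a_2 = -3.8806.
u_2 = a_2 + 3.8806·q_1 = (-3.0000, 0.1176, 1.8824, 1.1765).
‖u_2‖ = 3.7338, so q_2 = (-0.8035, 0.0315, 0.5041, 0.3151).
r_{13} = q_1·a_3 = 2.9104; r_{23} = q_2·a_3 = -1.5282.
u_3 = a_3 − 2.9104·q_1 + 1.5282·q_2 = (-0.2278, 2.4599, 0.3586, -1.4008).
‖u_3‖ = 2.8625, so q_3 = (-0.0796, 0.8593, 0.1253, -0.4894).
Qᵀb = (-3.3955, -1.3864, 3.0615).
Back-substitute: x_3 = 3.0615/2.8625 = 1.0695.
x_2 = (-1.3864 + 1.5282·1.0695)/3.7338 = 0.0664.
x_1 = (-3.3955 + 3.8806·0.0664 − 2.9104·1.0695)/4.1231 = -1.5160.

x = (-1.5160, 0.0664, 1.0695)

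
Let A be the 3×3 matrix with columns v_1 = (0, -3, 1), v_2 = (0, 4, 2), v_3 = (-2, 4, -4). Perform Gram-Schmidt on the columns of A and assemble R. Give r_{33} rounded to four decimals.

r_{33} = 2.0000

v_1 = (0, -3, 1); ‖v_1‖ = 3.1623, so q_1 = (0.0000, -0.9487, 0.3162).
q_1·v_2 = 0.0000·0 + (-0.9487)·4 + 0.3162·2 = -3.1623.
u_2 = v_2 + 3.1623·q_1 = (0.0000, 1.0000, 3.0000).
‖u_2‖ = 3.1623, so q_2 = (0.0000, 0.3162, 0.9487).
q_1·v_3 = 0.0000·(-2) + (-0.9487)·4 + 0.3162·(-4) = -5.0596; q_2·v_3 = 0.0000·(-2) + 0.3162·4 + 0.9487·(-4) = -2.5298.
u_3 = v_3 + 5.0596·q_1 + 2.5298·q_2 = (-2.0000, 0.0000, 0.0000).
r_{33} = ‖u_3‖ = 2.0000.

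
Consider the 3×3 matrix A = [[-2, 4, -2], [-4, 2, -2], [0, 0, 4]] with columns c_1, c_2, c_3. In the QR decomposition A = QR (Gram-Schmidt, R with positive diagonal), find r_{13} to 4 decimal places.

c_1 = (-2, -4, 0); ‖c_1‖ = 4.4721, so e_1 = (-0.4472, -0.8944, 0.0000).
r_{13} = e_1·c_3 = 2.6833.

r_{13} = 2.6833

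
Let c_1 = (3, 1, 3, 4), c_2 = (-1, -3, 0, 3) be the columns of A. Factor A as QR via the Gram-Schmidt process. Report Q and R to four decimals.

c_1 = (3, 1, 3, 4); ‖c_1‖ = 5.9161, so e_1 = (0.5071, 0.1690, 0.5071, 0.6761).
e_1·c_2 = 0.5071·(-1) + 0.1690·(-3) + 0.5071·0 + 0.6761·3 = 1.0142.
u_2 = c_2 − 1.0142·e_1 = (-1.5143, -3.1714, -0.5143, 2.3143).
‖u_2‖ = 4.2393, so e_2 = (-0.3572, -0.7481, -0.1213, 0.5459).

Q = [[0.5071, -0.3572], [0.1690, -0.7481], [0.5071, -0.1213], [0.6761, 0.5459]], R = [[5.9161, 1.0142], [0.0000, 4.2393]]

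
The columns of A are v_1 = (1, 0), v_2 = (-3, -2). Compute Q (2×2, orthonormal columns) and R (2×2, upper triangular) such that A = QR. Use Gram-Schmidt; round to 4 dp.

Q = [[1.0000, 0.0000], [0.0000, -1.0000]], R = [[1.0000, -3.0000], [0.0000, 2.0000]]

e_1 = v_1/‖v_1‖ = (1, 0)/1.0000 = (1.0000, 0.0000).
r_{12} = e_1·v_2 = -3.0000.
u_2 = v_2 + 3.0000·e_1 = (0.0000, -2.0000).
‖u_2‖ = 2.0000, so e_2 = (0.0000, -1.0000).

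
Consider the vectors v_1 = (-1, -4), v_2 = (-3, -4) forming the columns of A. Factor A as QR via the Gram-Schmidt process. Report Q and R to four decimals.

Q = [[-0.2425, -0.9701], [-0.9701, 0.2425]], R = [[4.1231, 4.6082], [0.0000, 1.9403]]

e_1 = v_1/‖v_1‖ = (-1, -4)/4.1231 = (-0.2425, -0.9701).
r_{12} = e_1·v_2 = 4.6082.
u_2 = v_2 − 4.6082·e_1 = (-1.8824, 0.4706).
‖u_2‖ = 1.9403, so e_2 = (-0.9701, 0.2425).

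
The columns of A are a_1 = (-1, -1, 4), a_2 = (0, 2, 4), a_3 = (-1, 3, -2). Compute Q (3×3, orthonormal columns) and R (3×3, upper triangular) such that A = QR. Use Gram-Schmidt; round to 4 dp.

e_1 = a_1/‖a_1‖ = (-1, -1, 4)/4.2426 = (-0.2357, -0.2357, 0.9428).
r_{12} = e_1·a_2 = 3.2998.
u_2 = a_2 − 3.2998·e_1 = (0.7778, 2.7778, 0.8889).
‖u_2‖ = 3.0185, so e_2 = (0.2577, 0.9203, 0.2945).
r_{13} = e_1·a_3 = -2.3570; r_{23} = e_2·a_3 = 1.9141.
u_3 = a_3 + 2.3570·e_1 − 1.9141·e_2 = (-2.0488, 0.6829, -0.3415).
‖u_3‖ = 2.1864, so e_3 = (-0.9370, 0.3123, -0.1562).

Q = [[-0.2357, 0.2577, -0.9370], [-0.2357, 0.9203, 0.3123], [0.9428, 0.2945, -0.1562]], R = [[4.2426, 3.2998, -2.3570], [0.0000, 3.0185, 1.9141], [0.0000, 0.0000, 2.1864]]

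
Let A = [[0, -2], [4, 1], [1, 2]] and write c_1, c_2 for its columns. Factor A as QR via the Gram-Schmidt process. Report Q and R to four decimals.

c_1 = (0, 4, 1); ‖c_1‖ = 4.1231, so e_1 = (0.0000, 0.9701, 0.2425).
e_1·c_2 = 0.0000·(-2) + 0.9701·1 + 0.2425·2 = 1.4552.
u_2 = c_2 − 1.4552·e_1 = (-2.0000, -0.4118, 1.6471).
‖u_2‖ = 2.6234, so e_2 = (-0.7624, -0.1570, 0.6278).

Q = [[0.0000, -0.7624], [0.9701, -0.1570], [0.2425, 0.6278]], R = [[4.1231, 1.4552], [0.0000, 2.6234]]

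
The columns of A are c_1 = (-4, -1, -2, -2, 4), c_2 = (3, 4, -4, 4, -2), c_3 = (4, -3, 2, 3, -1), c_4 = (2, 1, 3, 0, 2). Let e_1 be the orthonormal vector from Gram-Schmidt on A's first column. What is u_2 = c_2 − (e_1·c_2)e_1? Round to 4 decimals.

c_1 = (-4, -1, -2, -2, 4); ‖c_1‖ = 6.4031, so e_1 = (-0.6247, -0.1562, -0.3123, -0.3123, 0.6247).
e_1·c_2 = (-0.6247)·3 + (-0.1562)·4 + (-0.3123)·(-4) + (-0.3123)·4 + 0.6247·(-2) = -3.7482.
u_2 = c_2 + 3.7482·e_1 = (0.6585, 3.4146, -5.1707, 2.8293, 0.3415).

u_2 = (0.6585, 3.4146, -5.1707, 2.8293, 0.3415)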